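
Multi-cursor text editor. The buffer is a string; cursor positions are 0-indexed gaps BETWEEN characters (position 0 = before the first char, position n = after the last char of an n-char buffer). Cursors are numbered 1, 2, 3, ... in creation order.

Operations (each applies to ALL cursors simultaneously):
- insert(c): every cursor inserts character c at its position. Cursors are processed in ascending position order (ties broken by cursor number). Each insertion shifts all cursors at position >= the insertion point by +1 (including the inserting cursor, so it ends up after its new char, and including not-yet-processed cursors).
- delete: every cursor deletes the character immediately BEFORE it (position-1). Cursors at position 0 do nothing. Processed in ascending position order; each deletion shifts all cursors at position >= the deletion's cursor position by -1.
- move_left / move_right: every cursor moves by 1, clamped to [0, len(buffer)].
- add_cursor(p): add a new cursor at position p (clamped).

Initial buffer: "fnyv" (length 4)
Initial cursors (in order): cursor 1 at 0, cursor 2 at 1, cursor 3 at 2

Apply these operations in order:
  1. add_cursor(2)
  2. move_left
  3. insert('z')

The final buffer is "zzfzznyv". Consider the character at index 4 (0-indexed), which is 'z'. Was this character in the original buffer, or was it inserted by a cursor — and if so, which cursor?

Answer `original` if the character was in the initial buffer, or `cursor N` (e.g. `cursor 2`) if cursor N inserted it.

After op 1 (add_cursor(2)): buffer="fnyv" (len 4), cursors c1@0 c2@1 c3@2 c4@2, authorship ....
After op 2 (move_left): buffer="fnyv" (len 4), cursors c1@0 c2@0 c3@1 c4@1, authorship ....
After op 3 (insert('z')): buffer="zzfzznyv" (len 8), cursors c1@2 c2@2 c3@5 c4@5, authorship 12.34...
Authorship (.=original, N=cursor N): 1 2 . 3 4 . . .
Index 4: author = 4

Answer: cursor 4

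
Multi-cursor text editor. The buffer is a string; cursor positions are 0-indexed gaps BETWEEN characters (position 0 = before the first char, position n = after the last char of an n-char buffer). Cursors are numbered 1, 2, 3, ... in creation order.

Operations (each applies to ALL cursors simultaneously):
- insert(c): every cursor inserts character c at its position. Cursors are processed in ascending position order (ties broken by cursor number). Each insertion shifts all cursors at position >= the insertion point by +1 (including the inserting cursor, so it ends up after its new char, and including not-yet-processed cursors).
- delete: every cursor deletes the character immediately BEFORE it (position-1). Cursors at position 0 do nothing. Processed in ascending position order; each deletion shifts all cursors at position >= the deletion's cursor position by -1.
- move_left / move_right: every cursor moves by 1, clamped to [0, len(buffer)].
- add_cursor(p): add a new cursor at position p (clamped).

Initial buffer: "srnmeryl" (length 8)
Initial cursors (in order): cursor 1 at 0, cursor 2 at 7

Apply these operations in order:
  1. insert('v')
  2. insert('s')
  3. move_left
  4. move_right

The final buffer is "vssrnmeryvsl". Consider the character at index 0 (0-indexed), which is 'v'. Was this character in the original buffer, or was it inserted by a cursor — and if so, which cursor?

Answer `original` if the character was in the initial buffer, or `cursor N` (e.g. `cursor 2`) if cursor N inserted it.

After op 1 (insert('v')): buffer="vsrnmeryvl" (len 10), cursors c1@1 c2@9, authorship 1.......2.
After op 2 (insert('s')): buffer="vssrnmeryvsl" (len 12), cursors c1@2 c2@11, authorship 11.......22.
After op 3 (move_left): buffer="vssrnmeryvsl" (len 12), cursors c1@1 c2@10, authorship 11.......22.
After op 4 (move_right): buffer="vssrnmeryvsl" (len 12), cursors c1@2 c2@11, authorship 11.......22.
Authorship (.=original, N=cursor N): 1 1 . . . . . . . 2 2 .
Index 0: author = 1

Answer: cursor 1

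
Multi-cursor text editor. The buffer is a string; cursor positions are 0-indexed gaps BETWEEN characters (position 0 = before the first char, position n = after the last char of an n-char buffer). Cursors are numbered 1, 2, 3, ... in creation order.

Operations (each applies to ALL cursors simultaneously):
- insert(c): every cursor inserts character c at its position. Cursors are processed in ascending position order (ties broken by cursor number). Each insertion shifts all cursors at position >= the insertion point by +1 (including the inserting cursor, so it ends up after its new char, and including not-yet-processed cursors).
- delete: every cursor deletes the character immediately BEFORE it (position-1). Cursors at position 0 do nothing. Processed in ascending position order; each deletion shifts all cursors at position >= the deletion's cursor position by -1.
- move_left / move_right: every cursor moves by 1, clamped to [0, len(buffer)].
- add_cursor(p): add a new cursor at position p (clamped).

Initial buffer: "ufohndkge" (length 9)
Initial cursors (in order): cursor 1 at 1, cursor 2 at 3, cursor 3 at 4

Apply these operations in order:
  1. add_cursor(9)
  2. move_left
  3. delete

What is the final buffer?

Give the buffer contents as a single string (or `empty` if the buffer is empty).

Answer: uhndke

Derivation:
After op 1 (add_cursor(9)): buffer="ufohndkge" (len 9), cursors c1@1 c2@3 c3@4 c4@9, authorship .........
After op 2 (move_left): buffer="ufohndkge" (len 9), cursors c1@0 c2@2 c3@3 c4@8, authorship .........
After op 3 (delete): buffer="uhndke" (len 6), cursors c1@0 c2@1 c3@1 c4@5, authorship ......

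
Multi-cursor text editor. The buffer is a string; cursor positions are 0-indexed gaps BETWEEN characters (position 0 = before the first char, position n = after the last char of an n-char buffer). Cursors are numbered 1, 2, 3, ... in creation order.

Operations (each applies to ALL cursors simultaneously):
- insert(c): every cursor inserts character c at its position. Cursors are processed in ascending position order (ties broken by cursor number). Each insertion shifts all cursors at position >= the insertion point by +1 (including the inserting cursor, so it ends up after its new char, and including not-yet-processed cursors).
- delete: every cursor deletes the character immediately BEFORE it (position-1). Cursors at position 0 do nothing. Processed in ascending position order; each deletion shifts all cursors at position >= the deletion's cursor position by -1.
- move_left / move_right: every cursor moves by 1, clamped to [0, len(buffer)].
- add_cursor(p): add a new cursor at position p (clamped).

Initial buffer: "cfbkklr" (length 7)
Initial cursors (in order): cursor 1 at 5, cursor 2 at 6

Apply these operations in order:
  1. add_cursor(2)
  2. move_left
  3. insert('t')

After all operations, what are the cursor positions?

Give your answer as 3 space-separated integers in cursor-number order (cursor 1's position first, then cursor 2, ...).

After op 1 (add_cursor(2)): buffer="cfbkklr" (len 7), cursors c3@2 c1@5 c2@6, authorship .......
After op 2 (move_left): buffer="cfbkklr" (len 7), cursors c3@1 c1@4 c2@5, authorship .......
After op 3 (insert('t')): buffer="ctfbktktlr" (len 10), cursors c3@2 c1@6 c2@8, authorship .3...1.2..

Answer: 6 8 2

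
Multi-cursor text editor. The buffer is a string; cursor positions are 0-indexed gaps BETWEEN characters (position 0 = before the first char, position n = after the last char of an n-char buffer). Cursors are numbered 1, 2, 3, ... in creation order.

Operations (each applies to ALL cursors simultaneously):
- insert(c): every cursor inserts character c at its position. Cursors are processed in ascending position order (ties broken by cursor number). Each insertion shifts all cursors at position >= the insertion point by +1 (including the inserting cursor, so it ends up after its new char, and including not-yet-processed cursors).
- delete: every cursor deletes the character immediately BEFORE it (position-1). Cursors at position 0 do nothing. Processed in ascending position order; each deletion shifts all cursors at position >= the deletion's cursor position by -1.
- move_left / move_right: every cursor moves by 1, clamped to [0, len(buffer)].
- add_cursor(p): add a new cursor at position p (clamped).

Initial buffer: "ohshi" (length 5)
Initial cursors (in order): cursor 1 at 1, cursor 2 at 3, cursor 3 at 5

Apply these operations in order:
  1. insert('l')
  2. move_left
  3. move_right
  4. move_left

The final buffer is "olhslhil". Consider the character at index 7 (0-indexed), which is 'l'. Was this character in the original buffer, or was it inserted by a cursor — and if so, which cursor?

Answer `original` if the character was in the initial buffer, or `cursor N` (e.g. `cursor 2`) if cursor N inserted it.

After op 1 (insert('l')): buffer="olhslhil" (len 8), cursors c1@2 c2@5 c3@8, authorship .1..2..3
After op 2 (move_left): buffer="olhslhil" (len 8), cursors c1@1 c2@4 c3@7, authorship .1..2..3
After op 3 (move_right): buffer="olhslhil" (len 8), cursors c1@2 c2@5 c3@8, authorship .1..2..3
After op 4 (move_left): buffer="olhslhil" (len 8), cursors c1@1 c2@4 c3@7, authorship .1..2..3
Authorship (.=original, N=cursor N): . 1 . . 2 . . 3
Index 7: author = 3

Answer: cursor 3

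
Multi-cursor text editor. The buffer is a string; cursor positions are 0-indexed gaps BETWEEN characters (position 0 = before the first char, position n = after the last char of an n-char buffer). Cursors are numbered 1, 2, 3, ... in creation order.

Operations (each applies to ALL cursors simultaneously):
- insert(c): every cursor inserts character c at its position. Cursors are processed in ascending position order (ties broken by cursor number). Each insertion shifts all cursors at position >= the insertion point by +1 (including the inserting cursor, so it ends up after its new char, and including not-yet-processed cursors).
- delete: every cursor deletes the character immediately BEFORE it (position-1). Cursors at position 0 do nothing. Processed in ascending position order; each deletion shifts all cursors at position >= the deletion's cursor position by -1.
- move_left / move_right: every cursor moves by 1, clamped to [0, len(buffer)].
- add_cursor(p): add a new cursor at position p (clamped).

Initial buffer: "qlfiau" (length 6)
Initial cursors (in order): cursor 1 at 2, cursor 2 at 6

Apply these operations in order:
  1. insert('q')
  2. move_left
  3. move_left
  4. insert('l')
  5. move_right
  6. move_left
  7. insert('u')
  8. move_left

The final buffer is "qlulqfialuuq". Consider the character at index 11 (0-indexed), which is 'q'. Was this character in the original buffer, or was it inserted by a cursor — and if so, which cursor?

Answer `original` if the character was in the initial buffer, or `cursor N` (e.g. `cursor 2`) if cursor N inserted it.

Answer: cursor 2

Derivation:
After op 1 (insert('q')): buffer="qlqfiauq" (len 8), cursors c1@3 c2@8, authorship ..1....2
After op 2 (move_left): buffer="qlqfiauq" (len 8), cursors c1@2 c2@7, authorship ..1....2
After op 3 (move_left): buffer="qlqfiauq" (len 8), cursors c1@1 c2@6, authorship ..1....2
After op 4 (insert('l')): buffer="qllqfialuq" (len 10), cursors c1@2 c2@8, authorship .1.1...2.2
After op 5 (move_right): buffer="qllqfialuq" (len 10), cursors c1@3 c2@9, authorship .1.1...2.2
After op 6 (move_left): buffer="qllqfialuq" (len 10), cursors c1@2 c2@8, authorship .1.1...2.2
After op 7 (insert('u')): buffer="qlulqfialuuq" (len 12), cursors c1@3 c2@10, authorship .11.1...22.2
After op 8 (move_left): buffer="qlulqfialuuq" (len 12), cursors c1@2 c2@9, authorship .11.1...22.2
Authorship (.=original, N=cursor N): . 1 1 . 1 . . . 2 2 . 2
Index 11: author = 2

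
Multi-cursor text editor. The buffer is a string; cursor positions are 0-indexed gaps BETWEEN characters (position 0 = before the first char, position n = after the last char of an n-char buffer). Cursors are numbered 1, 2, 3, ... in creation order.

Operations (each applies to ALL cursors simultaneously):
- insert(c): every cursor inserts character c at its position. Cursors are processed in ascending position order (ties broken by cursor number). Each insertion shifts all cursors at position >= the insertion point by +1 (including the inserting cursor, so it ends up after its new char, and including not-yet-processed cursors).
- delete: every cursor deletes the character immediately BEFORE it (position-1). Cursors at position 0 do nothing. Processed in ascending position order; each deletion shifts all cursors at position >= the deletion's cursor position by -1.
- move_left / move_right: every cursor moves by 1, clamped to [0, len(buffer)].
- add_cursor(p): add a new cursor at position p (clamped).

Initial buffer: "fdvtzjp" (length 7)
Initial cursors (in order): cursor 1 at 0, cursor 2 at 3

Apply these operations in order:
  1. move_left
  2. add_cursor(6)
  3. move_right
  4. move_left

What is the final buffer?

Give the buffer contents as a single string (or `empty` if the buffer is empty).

After op 1 (move_left): buffer="fdvtzjp" (len 7), cursors c1@0 c2@2, authorship .......
After op 2 (add_cursor(6)): buffer="fdvtzjp" (len 7), cursors c1@0 c2@2 c3@6, authorship .......
After op 3 (move_right): buffer="fdvtzjp" (len 7), cursors c1@1 c2@3 c3@7, authorship .......
After op 4 (move_left): buffer="fdvtzjp" (len 7), cursors c1@0 c2@2 c3@6, authorship .......

Answer: fdvtzjp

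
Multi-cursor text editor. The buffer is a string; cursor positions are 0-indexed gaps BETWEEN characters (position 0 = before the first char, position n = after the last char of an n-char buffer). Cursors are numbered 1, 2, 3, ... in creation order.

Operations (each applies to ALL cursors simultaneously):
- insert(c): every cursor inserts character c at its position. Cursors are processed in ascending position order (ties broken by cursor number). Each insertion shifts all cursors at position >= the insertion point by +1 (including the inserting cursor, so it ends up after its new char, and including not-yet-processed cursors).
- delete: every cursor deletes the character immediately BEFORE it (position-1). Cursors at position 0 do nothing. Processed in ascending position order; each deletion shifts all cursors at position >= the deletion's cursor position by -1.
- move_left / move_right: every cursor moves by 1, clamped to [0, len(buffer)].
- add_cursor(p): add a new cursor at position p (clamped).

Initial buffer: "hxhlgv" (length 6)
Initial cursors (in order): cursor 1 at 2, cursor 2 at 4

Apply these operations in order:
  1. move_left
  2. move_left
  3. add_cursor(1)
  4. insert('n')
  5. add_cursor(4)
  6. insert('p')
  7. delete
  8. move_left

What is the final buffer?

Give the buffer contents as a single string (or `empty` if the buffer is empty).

Answer: nhnxnhlgv

Derivation:
After op 1 (move_left): buffer="hxhlgv" (len 6), cursors c1@1 c2@3, authorship ......
After op 2 (move_left): buffer="hxhlgv" (len 6), cursors c1@0 c2@2, authorship ......
After op 3 (add_cursor(1)): buffer="hxhlgv" (len 6), cursors c1@0 c3@1 c2@2, authorship ......
After op 4 (insert('n')): buffer="nhnxnhlgv" (len 9), cursors c1@1 c3@3 c2@5, authorship 1.3.2....
After op 5 (add_cursor(4)): buffer="nhnxnhlgv" (len 9), cursors c1@1 c3@3 c4@4 c2@5, authorship 1.3.2....
After op 6 (insert('p')): buffer="nphnpxpnphlgv" (len 13), cursors c1@2 c3@5 c4@7 c2@9, authorship 11.33.422....
After op 7 (delete): buffer="nhnxnhlgv" (len 9), cursors c1@1 c3@3 c4@4 c2@5, authorship 1.3.2....
After op 8 (move_left): buffer="nhnxnhlgv" (len 9), cursors c1@0 c3@2 c4@3 c2@4, authorship 1.3.2....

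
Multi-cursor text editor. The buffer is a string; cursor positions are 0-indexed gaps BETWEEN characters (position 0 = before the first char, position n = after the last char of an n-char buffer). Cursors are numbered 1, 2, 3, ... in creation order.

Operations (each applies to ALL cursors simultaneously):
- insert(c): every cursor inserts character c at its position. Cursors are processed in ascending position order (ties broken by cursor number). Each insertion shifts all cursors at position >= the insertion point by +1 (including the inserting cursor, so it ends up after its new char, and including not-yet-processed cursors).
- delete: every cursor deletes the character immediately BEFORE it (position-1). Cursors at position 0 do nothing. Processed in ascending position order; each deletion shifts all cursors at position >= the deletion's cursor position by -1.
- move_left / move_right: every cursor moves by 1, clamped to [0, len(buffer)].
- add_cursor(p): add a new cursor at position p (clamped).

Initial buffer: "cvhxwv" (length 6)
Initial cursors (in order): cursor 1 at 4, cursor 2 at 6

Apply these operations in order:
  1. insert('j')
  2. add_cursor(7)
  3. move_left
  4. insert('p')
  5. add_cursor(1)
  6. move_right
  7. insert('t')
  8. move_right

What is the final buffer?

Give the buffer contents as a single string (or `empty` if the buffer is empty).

Answer: cvthxpjtwpvtpjt

Derivation:
After op 1 (insert('j')): buffer="cvhxjwvj" (len 8), cursors c1@5 c2@8, authorship ....1..2
After op 2 (add_cursor(7)): buffer="cvhxjwvj" (len 8), cursors c1@5 c3@7 c2@8, authorship ....1..2
After op 3 (move_left): buffer="cvhxjwvj" (len 8), cursors c1@4 c3@6 c2@7, authorship ....1..2
After op 4 (insert('p')): buffer="cvhxpjwpvpj" (len 11), cursors c1@5 c3@8 c2@10, authorship ....11.3.22
After op 5 (add_cursor(1)): buffer="cvhxpjwpvpj" (len 11), cursors c4@1 c1@5 c3@8 c2@10, authorship ....11.3.22
After op 6 (move_right): buffer="cvhxpjwpvpj" (len 11), cursors c4@2 c1@6 c3@9 c2@11, authorship ....11.3.22
After op 7 (insert('t')): buffer="cvthxpjtwpvtpjt" (len 15), cursors c4@3 c1@8 c3@12 c2@15, authorship ..4..111.3.3222
After op 8 (move_right): buffer="cvthxpjtwpvtpjt" (len 15), cursors c4@4 c1@9 c3@13 c2@15, authorship ..4..111.3.3222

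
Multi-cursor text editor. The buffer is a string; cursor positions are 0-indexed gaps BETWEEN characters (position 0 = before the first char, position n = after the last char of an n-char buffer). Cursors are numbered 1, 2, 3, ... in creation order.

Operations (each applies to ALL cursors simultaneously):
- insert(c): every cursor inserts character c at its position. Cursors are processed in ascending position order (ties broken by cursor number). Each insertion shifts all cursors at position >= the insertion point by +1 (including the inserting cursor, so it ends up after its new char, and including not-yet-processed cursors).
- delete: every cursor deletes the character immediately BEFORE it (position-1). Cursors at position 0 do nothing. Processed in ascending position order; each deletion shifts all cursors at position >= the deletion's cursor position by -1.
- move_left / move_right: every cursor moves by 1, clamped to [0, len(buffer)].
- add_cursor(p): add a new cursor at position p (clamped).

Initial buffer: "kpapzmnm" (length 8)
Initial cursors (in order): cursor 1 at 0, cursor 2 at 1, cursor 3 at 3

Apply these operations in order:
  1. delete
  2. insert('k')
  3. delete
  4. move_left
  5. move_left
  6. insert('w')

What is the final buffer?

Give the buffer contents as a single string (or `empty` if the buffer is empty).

Answer: wwwppzmnm

Derivation:
After op 1 (delete): buffer="ppzmnm" (len 6), cursors c1@0 c2@0 c3@1, authorship ......
After op 2 (insert('k')): buffer="kkpkpzmnm" (len 9), cursors c1@2 c2@2 c3@4, authorship 12.3.....
After op 3 (delete): buffer="ppzmnm" (len 6), cursors c1@0 c2@0 c3@1, authorship ......
After op 4 (move_left): buffer="ppzmnm" (len 6), cursors c1@0 c2@0 c3@0, authorship ......
After op 5 (move_left): buffer="ppzmnm" (len 6), cursors c1@0 c2@0 c3@0, authorship ......
After op 6 (insert('w')): buffer="wwwppzmnm" (len 9), cursors c1@3 c2@3 c3@3, authorship 123......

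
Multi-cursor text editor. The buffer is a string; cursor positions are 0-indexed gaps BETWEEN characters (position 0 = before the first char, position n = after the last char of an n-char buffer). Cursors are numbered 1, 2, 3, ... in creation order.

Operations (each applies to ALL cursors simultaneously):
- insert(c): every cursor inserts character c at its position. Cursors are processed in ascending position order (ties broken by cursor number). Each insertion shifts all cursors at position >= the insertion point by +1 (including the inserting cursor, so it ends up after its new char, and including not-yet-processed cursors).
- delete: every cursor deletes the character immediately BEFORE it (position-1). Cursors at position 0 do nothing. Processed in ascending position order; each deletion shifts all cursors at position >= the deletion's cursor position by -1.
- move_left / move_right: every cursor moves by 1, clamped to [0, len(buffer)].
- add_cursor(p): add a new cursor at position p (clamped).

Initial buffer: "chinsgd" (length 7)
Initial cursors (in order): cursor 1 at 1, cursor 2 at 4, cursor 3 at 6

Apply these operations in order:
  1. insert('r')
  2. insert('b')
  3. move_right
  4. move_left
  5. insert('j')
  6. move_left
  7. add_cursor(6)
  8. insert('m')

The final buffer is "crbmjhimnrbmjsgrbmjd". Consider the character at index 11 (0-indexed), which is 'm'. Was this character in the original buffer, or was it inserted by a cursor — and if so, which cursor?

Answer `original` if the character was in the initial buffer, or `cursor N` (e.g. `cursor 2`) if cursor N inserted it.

Answer: cursor 2

Derivation:
After op 1 (insert('r')): buffer="crhinrsgrd" (len 10), cursors c1@2 c2@6 c3@9, authorship .1...2..3.
After op 2 (insert('b')): buffer="crbhinrbsgrbd" (len 13), cursors c1@3 c2@8 c3@12, authorship .11...22..33.
After op 3 (move_right): buffer="crbhinrbsgrbd" (len 13), cursors c1@4 c2@9 c3@13, authorship .11...22..33.
After op 4 (move_left): buffer="crbhinrbsgrbd" (len 13), cursors c1@3 c2@8 c3@12, authorship .11...22..33.
After op 5 (insert('j')): buffer="crbjhinrbjsgrbjd" (len 16), cursors c1@4 c2@10 c3@15, authorship .111...222..333.
After op 6 (move_left): buffer="crbjhinrbjsgrbjd" (len 16), cursors c1@3 c2@9 c3@14, authorship .111...222..333.
After op 7 (add_cursor(6)): buffer="crbjhinrbjsgrbjd" (len 16), cursors c1@3 c4@6 c2@9 c3@14, authorship .111...222..333.
After op 8 (insert('m')): buffer="crbmjhimnrbmjsgrbmjd" (len 20), cursors c1@4 c4@8 c2@12 c3@18, authorship .1111..4.2222..3333.
Authorship (.=original, N=cursor N): . 1 1 1 1 . . 4 . 2 2 2 2 . . 3 3 3 3 .
Index 11: author = 2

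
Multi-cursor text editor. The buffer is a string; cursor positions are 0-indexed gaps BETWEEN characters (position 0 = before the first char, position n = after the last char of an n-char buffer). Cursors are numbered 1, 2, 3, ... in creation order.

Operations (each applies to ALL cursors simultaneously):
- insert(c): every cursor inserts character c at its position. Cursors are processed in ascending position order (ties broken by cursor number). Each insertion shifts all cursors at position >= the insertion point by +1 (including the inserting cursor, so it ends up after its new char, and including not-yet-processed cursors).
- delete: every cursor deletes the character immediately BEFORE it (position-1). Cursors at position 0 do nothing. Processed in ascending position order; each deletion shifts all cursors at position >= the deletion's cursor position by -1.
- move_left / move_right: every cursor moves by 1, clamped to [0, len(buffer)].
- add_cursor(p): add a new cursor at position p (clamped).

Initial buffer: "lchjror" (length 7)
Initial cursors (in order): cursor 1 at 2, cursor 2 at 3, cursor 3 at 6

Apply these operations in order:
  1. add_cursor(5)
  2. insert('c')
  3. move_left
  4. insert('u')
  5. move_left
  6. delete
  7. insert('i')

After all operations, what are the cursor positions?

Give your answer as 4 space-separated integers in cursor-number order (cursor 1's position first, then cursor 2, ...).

After op 1 (add_cursor(5)): buffer="lchjror" (len 7), cursors c1@2 c2@3 c4@5 c3@6, authorship .......
After op 2 (insert('c')): buffer="lcchcjrcocr" (len 11), cursors c1@3 c2@5 c4@8 c3@10, authorship ..1.2..4.3.
After op 3 (move_left): buffer="lcchcjrcocr" (len 11), cursors c1@2 c2@4 c4@7 c3@9, authorship ..1.2..4.3.
After op 4 (insert('u')): buffer="lcuchucjrucoucr" (len 15), cursors c1@3 c2@6 c4@10 c3@13, authorship ..11.22..44.33.
After op 5 (move_left): buffer="lcuchucjrucoucr" (len 15), cursors c1@2 c2@5 c4@9 c3@12, authorship ..11.22..44.33.
After op 6 (delete): buffer="lucucjucucr" (len 11), cursors c1@1 c2@3 c4@6 c3@8, authorship .1122.4433.
After op 7 (insert('i')): buffer="liuciucjiuciucr" (len 15), cursors c1@2 c2@5 c4@9 c3@12, authorship .111222.444333.

Answer: 2 5 12 9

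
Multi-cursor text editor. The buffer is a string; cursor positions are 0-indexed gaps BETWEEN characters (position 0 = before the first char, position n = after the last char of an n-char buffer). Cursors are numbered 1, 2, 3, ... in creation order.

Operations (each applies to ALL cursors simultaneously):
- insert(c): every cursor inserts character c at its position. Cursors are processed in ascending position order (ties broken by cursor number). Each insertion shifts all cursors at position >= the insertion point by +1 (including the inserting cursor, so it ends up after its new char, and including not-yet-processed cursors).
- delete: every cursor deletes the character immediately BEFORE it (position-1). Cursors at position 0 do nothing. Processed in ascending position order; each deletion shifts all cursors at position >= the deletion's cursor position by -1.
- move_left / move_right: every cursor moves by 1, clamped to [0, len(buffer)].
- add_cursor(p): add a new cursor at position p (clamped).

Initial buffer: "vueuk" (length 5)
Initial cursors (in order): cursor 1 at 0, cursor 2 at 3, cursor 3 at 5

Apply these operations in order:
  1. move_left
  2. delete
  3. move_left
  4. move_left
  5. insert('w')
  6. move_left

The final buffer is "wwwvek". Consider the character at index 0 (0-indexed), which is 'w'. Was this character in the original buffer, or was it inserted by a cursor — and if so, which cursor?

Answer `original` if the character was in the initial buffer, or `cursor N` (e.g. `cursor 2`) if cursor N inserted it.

Answer: cursor 1

Derivation:
After op 1 (move_left): buffer="vueuk" (len 5), cursors c1@0 c2@2 c3@4, authorship .....
After op 2 (delete): buffer="vek" (len 3), cursors c1@0 c2@1 c3@2, authorship ...
After op 3 (move_left): buffer="vek" (len 3), cursors c1@0 c2@0 c3@1, authorship ...
After op 4 (move_left): buffer="vek" (len 3), cursors c1@0 c2@0 c3@0, authorship ...
After op 5 (insert('w')): buffer="wwwvek" (len 6), cursors c1@3 c2@3 c3@3, authorship 123...
After op 6 (move_left): buffer="wwwvek" (len 6), cursors c1@2 c2@2 c3@2, authorship 123...
Authorship (.=original, N=cursor N): 1 2 3 . . .
Index 0: author = 1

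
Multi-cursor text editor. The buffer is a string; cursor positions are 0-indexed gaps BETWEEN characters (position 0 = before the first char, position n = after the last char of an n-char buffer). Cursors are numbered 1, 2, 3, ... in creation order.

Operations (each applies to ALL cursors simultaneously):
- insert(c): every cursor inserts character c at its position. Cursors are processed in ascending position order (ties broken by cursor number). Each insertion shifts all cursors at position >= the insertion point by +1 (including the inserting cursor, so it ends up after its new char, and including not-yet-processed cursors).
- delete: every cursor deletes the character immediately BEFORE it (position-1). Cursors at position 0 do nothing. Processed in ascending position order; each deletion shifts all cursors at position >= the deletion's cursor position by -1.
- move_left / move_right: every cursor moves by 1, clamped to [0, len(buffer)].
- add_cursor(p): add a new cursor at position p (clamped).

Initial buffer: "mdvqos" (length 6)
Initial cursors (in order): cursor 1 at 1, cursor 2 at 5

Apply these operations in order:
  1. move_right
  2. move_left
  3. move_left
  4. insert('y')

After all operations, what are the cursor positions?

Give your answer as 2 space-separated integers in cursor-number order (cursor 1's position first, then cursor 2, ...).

After op 1 (move_right): buffer="mdvqos" (len 6), cursors c1@2 c2@6, authorship ......
After op 2 (move_left): buffer="mdvqos" (len 6), cursors c1@1 c2@5, authorship ......
After op 3 (move_left): buffer="mdvqos" (len 6), cursors c1@0 c2@4, authorship ......
After op 4 (insert('y')): buffer="ymdvqyos" (len 8), cursors c1@1 c2@6, authorship 1....2..

Answer: 1 6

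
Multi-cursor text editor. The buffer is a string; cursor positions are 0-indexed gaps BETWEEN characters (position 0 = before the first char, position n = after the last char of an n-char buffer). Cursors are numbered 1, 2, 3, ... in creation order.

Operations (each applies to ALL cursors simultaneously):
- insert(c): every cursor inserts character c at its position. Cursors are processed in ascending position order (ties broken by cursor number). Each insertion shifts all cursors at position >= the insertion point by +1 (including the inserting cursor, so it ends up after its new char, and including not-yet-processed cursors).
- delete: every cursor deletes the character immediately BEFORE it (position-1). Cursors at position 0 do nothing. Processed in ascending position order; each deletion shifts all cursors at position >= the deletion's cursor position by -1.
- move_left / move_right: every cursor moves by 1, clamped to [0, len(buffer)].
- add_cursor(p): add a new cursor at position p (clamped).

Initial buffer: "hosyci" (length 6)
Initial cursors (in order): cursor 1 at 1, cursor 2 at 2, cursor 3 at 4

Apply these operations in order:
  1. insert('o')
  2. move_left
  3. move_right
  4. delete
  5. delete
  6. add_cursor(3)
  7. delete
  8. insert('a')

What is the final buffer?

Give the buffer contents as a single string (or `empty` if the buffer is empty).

After op 1 (insert('o')): buffer="hooosyoci" (len 9), cursors c1@2 c2@4 c3@7, authorship .1.2..3..
After op 2 (move_left): buffer="hooosyoci" (len 9), cursors c1@1 c2@3 c3@6, authorship .1.2..3..
After op 3 (move_right): buffer="hooosyoci" (len 9), cursors c1@2 c2@4 c3@7, authorship .1.2..3..
After op 4 (delete): buffer="hosyci" (len 6), cursors c1@1 c2@2 c3@4, authorship ......
After op 5 (delete): buffer="sci" (len 3), cursors c1@0 c2@0 c3@1, authorship ...
After op 6 (add_cursor(3)): buffer="sci" (len 3), cursors c1@0 c2@0 c3@1 c4@3, authorship ...
After op 7 (delete): buffer="c" (len 1), cursors c1@0 c2@0 c3@0 c4@1, authorship .
After op 8 (insert('a')): buffer="aaaca" (len 5), cursors c1@3 c2@3 c3@3 c4@5, authorship 123.4

Answer: aaaca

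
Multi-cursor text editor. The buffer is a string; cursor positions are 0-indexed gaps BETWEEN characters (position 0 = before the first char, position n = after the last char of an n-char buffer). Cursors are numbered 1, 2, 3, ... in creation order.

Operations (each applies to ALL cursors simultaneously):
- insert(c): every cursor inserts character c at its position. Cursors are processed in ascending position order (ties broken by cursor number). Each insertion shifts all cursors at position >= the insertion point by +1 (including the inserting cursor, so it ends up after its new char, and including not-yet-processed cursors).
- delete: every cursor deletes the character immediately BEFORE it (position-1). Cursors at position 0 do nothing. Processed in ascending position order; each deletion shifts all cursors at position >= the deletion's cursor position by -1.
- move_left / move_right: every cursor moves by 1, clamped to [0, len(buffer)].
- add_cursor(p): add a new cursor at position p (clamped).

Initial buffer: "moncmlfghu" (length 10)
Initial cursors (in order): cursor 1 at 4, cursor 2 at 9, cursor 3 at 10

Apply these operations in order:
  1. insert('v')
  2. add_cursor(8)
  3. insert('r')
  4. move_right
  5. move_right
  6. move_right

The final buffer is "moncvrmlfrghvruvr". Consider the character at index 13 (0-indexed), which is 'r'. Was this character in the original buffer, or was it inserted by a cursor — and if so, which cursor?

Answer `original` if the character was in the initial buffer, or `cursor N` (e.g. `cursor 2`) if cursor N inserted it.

After op 1 (insert('v')): buffer="moncvmlfghvuv" (len 13), cursors c1@5 c2@11 c3@13, authorship ....1.....2.3
After op 2 (add_cursor(8)): buffer="moncvmlfghvuv" (len 13), cursors c1@5 c4@8 c2@11 c3@13, authorship ....1.....2.3
After op 3 (insert('r')): buffer="moncvrmlfrghvruvr" (len 17), cursors c1@6 c4@10 c2@14 c3@17, authorship ....11...4..22.33
After op 4 (move_right): buffer="moncvrmlfrghvruvr" (len 17), cursors c1@7 c4@11 c2@15 c3@17, authorship ....11...4..22.33
After op 5 (move_right): buffer="moncvrmlfrghvruvr" (len 17), cursors c1@8 c4@12 c2@16 c3@17, authorship ....11...4..22.33
After op 6 (move_right): buffer="moncvrmlfrghvruvr" (len 17), cursors c1@9 c4@13 c2@17 c3@17, authorship ....11...4..22.33
Authorship (.=original, N=cursor N): . . . . 1 1 . . . 4 . . 2 2 . 3 3
Index 13: author = 2

Answer: cursor 2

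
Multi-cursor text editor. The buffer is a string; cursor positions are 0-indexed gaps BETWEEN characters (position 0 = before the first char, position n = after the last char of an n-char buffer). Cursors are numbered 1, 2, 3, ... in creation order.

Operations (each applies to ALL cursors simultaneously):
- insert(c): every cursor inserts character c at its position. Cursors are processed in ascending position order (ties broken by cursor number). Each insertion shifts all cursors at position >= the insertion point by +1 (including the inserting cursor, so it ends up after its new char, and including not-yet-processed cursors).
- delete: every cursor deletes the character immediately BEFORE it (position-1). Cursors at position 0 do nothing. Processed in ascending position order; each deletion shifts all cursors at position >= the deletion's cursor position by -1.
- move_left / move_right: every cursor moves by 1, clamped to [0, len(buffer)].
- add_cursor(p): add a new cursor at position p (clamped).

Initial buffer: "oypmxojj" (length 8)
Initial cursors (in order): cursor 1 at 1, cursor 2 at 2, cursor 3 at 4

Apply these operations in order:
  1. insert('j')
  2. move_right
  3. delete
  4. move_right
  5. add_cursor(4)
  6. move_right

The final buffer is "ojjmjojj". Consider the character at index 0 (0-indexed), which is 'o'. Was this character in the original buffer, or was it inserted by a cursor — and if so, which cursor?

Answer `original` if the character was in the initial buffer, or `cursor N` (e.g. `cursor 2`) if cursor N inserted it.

After op 1 (insert('j')): buffer="ojyjpmjxojj" (len 11), cursors c1@2 c2@4 c3@7, authorship .1.2..3....
After op 2 (move_right): buffer="ojyjpmjxojj" (len 11), cursors c1@3 c2@5 c3@8, authorship .1.2..3....
After op 3 (delete): buffer="ojjmjojj" (len 8), cursors c1@2 c2@3 c3@5, authorship .12.3...
After op 4 (move_right): buffer="ojjmjojj" (len 8), cursors c1@3 c2@4 c3@6, authorship .12.3...
After op 5 (add_cursor(4)): buffer="ojjmjojj" (len 8), cursors c1@3 c2@4 c4@4 c3@6, authorship .12.3...
After op 6 (move_right): buffer="ojjmjojj" (len 8), cursors c1@4 c2@5 c4@5 c3@7, authorship .12.3...
Authorship (.=original, N=cursor N): . 1 2 . 3 . . .
Index 0: author = original

Answer: original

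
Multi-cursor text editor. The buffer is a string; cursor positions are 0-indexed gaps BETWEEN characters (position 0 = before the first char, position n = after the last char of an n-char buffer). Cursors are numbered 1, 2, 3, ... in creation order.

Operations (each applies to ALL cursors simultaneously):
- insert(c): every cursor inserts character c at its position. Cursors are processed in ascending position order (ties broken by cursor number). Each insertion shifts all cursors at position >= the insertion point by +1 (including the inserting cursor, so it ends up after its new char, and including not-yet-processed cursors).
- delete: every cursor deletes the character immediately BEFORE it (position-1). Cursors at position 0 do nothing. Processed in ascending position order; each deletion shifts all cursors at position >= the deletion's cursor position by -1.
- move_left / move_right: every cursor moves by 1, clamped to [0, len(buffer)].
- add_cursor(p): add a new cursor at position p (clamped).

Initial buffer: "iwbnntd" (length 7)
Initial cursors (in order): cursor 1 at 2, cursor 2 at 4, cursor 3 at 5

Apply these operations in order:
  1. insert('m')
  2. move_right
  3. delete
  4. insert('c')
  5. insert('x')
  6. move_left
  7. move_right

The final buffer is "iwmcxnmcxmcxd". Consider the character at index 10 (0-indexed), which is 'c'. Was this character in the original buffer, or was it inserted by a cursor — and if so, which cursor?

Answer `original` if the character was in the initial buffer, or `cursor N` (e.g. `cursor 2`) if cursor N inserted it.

After op 1 (insert('m')): buffer="iwmbnmnmtd" (len 10), cursors c1@3 c2@6 c3@8, authorship ..1..2.3..
After op 2 (move_right): buffer="iwmbnmnmtd" (len 10), cursors c1@4 c2@7 c3@9, authorship ..1..2.3..
After op 3 (delete): buffer="iwmnmmd" (len 7), cursors c1@3 c2@5 c3@6, authorship ..1.23.
After op 4 (insert('c')): buffer="iwmcnmcmcd" (len 10), cursors c1@4 c2@7 c3@9, authorship ..11.2233.
After op 5 (insert('x')): buffer="iwmcxnmcxmcxd" (len 13), cursors c1@5 c2@9 c3@12, authorship ..111.222333.
After op 6 (move_left): buffer="iwmcxnmcxmcxd" (len 13), cursors c1@4 c2@8 c3@11, authorship ..111.222333.
After op 7 (move_right): buffer="iwmcxnmcxmcxd" (len 13), cursors c1@5 c2@9 c3@12, authorship ..111.222333.
Authorship (.=original, N=cursor N): . . 1 1 1 . 2 2 2 3 3 3 .
Index 10: author = 3

Answer: cursor 3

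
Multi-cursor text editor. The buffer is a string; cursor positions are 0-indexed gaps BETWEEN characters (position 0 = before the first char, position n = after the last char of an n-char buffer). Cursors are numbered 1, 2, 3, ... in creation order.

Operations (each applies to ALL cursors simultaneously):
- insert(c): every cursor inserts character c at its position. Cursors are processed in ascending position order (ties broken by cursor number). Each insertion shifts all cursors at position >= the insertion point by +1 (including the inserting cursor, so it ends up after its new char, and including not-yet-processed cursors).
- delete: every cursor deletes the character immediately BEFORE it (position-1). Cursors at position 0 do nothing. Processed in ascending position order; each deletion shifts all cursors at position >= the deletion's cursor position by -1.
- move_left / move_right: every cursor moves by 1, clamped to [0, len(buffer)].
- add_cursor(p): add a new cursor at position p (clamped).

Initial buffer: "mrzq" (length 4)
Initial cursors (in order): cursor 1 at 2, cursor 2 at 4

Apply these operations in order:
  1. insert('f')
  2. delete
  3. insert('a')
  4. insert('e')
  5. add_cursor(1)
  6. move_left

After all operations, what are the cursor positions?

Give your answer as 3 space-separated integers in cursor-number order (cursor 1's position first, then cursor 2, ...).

After op 1 (insert('f')): buffer="mrfzqf" (len 6), cursors c1@3 c2@6, authorship ..1..2
After op 2 (delete): buffer="mrzq" (len 4), cursors c1@2 c2@4, authorship ....
After op 3 (insert('a')): buffer="mrazqa" (len 6), cursors c1@3 c2@6, authorship ..1..2
After op 4 (insert('e')): buffer="mraezqae" (len 8), cursors c1@4 c2@8, authorship ..11..22
After op 5 (add_cursor(1)): buffer="mraezqae" (len 8), cursors c3@1 c1@4 c2@8, authorship ..11..22
After op 6 (move_left): buffer="mraezqae" (len 8), cursors c3@0 c1@3 c2@7, authorship ..11..22

Answer: 3 7 0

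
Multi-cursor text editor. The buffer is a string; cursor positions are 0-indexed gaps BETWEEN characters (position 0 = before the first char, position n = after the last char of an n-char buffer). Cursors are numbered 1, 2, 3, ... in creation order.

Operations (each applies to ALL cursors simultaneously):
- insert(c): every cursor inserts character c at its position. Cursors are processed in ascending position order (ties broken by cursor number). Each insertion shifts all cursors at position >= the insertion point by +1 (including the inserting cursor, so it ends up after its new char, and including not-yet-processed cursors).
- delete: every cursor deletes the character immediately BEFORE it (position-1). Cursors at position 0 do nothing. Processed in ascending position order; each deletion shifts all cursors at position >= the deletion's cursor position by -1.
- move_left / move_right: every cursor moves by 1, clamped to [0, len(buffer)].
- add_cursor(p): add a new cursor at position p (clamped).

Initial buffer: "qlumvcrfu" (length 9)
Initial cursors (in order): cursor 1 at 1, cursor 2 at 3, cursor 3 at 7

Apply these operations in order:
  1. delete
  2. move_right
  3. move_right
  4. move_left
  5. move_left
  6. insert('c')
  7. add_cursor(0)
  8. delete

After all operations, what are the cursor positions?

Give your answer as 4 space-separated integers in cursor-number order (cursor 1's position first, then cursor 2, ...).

After op 1 (delete): buffer="lmvcfu" (len 6), cursors c1@0 c2@1 c3@4, authorship ......
After op 2 (move_right): buffer="lmvcfu" (len 6), cursors c1@1 c2@2 c3@5, authorship ......
After op 3 (move_right): buffer="lmvcfu" (len 6), cursors c1@2 c2@3 c3@6, authorship ......
After op 4 (move_left): buffer="lmvcfu" (len 6), cursors c1@1 c2@2 c3@5, authorship ......
After op 5 (move_left): buffer="lmvcfu" (len 6), cursors c1@0 c2@1 c3@4, authorship ......
After op 6 (insert('c')): buffer="clcmvccfu" (len 9), cursors c1@1 c2@3 c3@7, authorship 1.2...3..
After op 7 (add_cursor(0)): buffer="clcmvccfu" (len 9), cursors c4@0 c1@1 c2@3 c3@7, authorship 1.2...3..
After op 8 (delete): buffer="lmvcfu" (len 6), cursors c1@0 c4@0 c2@1 c3@4, authorship ......

Answer: 0 1 4 0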